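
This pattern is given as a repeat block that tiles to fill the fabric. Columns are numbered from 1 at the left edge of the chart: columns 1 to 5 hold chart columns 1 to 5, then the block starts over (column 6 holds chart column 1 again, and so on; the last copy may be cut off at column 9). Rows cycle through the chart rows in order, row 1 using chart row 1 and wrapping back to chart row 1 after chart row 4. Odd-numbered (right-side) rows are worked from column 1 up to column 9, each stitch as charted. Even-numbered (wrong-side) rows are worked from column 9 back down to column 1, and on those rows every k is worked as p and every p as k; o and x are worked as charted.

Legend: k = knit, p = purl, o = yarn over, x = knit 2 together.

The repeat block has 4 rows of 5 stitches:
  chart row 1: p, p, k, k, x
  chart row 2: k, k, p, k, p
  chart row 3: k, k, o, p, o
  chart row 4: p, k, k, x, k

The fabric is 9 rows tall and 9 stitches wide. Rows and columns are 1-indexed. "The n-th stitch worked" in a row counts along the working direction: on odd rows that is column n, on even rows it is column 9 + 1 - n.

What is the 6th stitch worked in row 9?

Row 9: (9-1) mod 4 = 0, so use chart row 1. Odd row -> RS.
Chart row 1 tiled across columns 1-9: p p k k x p p k k
Right side: take the tiled row as-is (worked left to right from column 1).
Counting 6 along the worked row gives p.

Stitch:
p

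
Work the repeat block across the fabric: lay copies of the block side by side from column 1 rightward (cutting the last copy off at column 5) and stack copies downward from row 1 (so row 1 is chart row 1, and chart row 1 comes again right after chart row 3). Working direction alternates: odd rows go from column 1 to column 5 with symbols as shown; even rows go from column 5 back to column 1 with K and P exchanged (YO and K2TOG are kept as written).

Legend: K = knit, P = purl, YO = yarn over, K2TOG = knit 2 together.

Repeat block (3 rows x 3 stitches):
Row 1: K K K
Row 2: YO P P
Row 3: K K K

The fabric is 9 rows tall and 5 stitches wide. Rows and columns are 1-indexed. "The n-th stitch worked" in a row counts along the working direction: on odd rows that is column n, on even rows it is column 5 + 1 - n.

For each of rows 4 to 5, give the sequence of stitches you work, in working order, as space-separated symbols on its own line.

== ROWS AS WORKED ==
P P P P P
YO P P YO P

Derivation:
Row 4: chart row 1, WS - tiled (columns 1-5): K K K K K; work from column 5 back to 1 with K<->P swapped.
Row 5: chart row 2, RS - tile across columns 1-5 and work as-is.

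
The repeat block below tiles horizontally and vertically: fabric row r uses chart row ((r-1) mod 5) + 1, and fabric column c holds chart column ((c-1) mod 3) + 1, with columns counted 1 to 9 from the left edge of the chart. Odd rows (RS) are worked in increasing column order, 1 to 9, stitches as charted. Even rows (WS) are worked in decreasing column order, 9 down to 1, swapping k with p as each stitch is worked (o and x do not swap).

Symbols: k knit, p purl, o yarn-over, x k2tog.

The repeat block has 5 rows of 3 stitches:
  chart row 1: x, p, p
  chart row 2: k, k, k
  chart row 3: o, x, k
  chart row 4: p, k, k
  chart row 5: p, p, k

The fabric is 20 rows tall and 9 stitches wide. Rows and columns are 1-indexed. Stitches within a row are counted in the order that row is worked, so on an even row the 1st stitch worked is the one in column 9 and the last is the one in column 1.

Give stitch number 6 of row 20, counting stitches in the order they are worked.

Stitch:
k

Derivation:
For row 20: chart row = ((20-1) mod 5) + 1 = 5; this is a WS (even) row.
Chart row 5 tiled across columns 1-9: p p k p p k p p k
Wrong side: read the tiled row from column 9 down to 1 and exchange k with p (leave o, x).
Row 20 as worked: p k k p k k p k k
Counting 6 along the worked row gives k.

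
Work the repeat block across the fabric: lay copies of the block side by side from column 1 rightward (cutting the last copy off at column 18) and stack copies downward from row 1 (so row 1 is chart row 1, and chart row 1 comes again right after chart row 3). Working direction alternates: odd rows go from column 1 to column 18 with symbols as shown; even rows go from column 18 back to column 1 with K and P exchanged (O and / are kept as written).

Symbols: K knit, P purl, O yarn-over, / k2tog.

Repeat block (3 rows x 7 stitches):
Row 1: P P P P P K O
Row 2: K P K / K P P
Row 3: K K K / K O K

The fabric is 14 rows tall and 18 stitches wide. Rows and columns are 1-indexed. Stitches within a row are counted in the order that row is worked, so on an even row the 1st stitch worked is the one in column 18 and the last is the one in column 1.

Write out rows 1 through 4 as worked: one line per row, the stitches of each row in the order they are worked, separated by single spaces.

Row 1: chart row 1, RS - tile across columns 1-18 and work as-is.
Row 2: chart row 2, WS - tiled (columns 1-18): K P K / K P P K P K / K P P K P K /; work from column 18 back to 1 with K<->P swapped.
Row 3: chart row 3, RS - tile across columns 1-18 and work as-is.
Row 4: chart row 1, WS - tiled (columns 1-18): P P P P P K O P P P P P K O P P P P; work from column 18 back to 1 with K<->P swapped.

Rows as worked:
P P P P P K O P P P P P K O P P P P
/ P K P K K P / P K P K K P / P K P
K K K / K O K K K K / K O K K K K /
K K K K O P K K K K K O P K K K K K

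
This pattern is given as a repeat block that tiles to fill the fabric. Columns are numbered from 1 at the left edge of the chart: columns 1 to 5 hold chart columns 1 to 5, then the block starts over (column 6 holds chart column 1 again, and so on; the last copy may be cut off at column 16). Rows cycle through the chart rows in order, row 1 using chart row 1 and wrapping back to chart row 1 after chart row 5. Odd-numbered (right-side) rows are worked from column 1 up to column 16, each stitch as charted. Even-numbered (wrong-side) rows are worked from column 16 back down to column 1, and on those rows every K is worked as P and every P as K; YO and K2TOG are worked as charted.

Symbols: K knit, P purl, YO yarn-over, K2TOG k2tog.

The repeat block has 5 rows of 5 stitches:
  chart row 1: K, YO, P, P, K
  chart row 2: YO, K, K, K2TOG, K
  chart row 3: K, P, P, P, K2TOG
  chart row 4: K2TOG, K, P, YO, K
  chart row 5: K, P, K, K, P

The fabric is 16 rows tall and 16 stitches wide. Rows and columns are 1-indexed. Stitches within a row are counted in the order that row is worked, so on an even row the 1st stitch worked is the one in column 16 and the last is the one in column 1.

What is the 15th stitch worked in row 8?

Row 8: (8-1) mod 5 = 2, so use chart row 3. Even row -> WS.
Chart row 3 tiled across columns 1-16: K P P P K2TOG K P P P K2TOG K P P P K2TOG K
WS: work from column 16 back to column 1 (reverse the tiled row), swapping K<->P (YO and K2TOG unchanged).
Row 8 as worked: P K2TOG K K K P K2TOG K K K P K2TOG K K K P
Stitch 15 in working order -> K

Stitch:
K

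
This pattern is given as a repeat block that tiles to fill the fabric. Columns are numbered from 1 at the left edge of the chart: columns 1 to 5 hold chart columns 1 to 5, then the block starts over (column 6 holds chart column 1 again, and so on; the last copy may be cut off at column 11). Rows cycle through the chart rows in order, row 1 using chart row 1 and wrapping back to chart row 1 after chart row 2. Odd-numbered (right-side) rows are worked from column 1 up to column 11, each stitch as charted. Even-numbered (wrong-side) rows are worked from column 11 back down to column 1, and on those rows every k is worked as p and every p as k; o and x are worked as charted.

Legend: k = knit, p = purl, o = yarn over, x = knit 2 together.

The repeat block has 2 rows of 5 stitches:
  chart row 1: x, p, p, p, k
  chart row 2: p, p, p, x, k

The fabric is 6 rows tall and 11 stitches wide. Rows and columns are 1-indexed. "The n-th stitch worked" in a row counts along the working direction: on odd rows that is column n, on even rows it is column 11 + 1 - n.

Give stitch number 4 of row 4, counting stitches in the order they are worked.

Stitch:
k

Derivation:
For row 4: chart row = ((4-1) mod 2) + 1 = 2; this is a WS (even) row.
Chart row 2 tiled across columns 1-11: p p p x k p p p x k p
WS: work from column 11 back to column 1 (reverse the tiled row), swapping k<->p (o and x unchanged).
Row 4 as worked: k p x k k k p x k k k
Counting 4 along the worked row gives k.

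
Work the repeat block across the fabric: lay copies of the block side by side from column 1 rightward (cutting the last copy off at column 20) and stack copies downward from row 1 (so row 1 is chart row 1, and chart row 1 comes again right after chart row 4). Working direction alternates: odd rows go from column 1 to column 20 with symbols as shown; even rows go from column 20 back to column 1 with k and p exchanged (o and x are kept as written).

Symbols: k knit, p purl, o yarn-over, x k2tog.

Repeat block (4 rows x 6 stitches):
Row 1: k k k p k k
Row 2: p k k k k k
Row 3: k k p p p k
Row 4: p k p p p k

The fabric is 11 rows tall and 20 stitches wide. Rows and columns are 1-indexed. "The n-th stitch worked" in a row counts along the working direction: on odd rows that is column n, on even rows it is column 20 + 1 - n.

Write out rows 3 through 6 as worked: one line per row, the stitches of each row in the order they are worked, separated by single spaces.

Row 3: chart row 3, RS - tile across columns 1-20 and work as-is.
Row 4: chart row 4, WS - tiled (columns 1-20): p k p p p k p k p p p k p k p p p k p k; work from column 20 back to 1 with k<->p swapped.
Row 5: chart row 1, RS - tile across columns 1-20 and work as-is.
Row 6: chart row 2, WS - tiled (columns 1-20): p k k k k k p k k k k k p k k k k k p k; work from column 20 back to 1 with k<->p swapped.

== ROWS AS WORKED ==
k k p p p k k k p p p k k k p p p k k k
p k p k k k p k p k k k p k p k k k p k
k k k p k k k k k p k k k k k p k k k k
p k p p p p p k p p p p p k p p p p p k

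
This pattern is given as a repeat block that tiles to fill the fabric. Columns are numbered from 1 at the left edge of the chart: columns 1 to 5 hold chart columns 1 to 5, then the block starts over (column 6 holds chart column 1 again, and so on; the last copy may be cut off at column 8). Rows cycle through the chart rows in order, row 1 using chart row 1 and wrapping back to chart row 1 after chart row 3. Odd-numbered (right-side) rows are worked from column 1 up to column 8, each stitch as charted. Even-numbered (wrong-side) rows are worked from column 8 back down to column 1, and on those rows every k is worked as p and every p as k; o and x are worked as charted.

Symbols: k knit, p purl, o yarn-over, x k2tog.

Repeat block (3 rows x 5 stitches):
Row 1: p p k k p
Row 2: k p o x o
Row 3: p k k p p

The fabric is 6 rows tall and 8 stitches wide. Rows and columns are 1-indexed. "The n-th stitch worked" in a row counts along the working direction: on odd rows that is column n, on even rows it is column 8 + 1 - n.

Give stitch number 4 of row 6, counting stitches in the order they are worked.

Stitch:
k

Derivation:
Row 6 uses chart row ((6-1) mod 3)+1 = 3. Row 6 is even, so WS.
Chart row 3 tiled across columns 1-8: p k k p p p k k
WS row: flip the tiled sequence (start at column 8) and apply k<->p; o and x stay.
Row 6 as worked: p p k k k p p k
Counting 4 along the worked row gives k.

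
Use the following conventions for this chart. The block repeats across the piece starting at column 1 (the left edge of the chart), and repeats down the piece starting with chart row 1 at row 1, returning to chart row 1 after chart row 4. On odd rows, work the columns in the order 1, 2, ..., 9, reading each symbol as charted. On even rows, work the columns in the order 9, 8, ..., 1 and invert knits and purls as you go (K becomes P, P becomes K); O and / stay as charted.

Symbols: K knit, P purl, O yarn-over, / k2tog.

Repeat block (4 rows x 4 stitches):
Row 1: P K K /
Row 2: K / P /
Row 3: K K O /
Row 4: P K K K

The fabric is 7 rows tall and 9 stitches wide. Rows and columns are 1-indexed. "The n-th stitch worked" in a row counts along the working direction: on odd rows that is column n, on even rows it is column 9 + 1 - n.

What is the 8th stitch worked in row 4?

Stitch:
P

Derivation:
Row 4 uses chart row ((4-1) mod 4)+1 = 4. Row 4 is even, so WS.
Chart row 4 tiled across columns 1-9: P K K K P K K K P
WS row: flip the tiled sequence (start at column 9) and apply K<->P; O and / stay.
Row 4 as worked: K P P P K P P P K
Stitch 8 in working order -> P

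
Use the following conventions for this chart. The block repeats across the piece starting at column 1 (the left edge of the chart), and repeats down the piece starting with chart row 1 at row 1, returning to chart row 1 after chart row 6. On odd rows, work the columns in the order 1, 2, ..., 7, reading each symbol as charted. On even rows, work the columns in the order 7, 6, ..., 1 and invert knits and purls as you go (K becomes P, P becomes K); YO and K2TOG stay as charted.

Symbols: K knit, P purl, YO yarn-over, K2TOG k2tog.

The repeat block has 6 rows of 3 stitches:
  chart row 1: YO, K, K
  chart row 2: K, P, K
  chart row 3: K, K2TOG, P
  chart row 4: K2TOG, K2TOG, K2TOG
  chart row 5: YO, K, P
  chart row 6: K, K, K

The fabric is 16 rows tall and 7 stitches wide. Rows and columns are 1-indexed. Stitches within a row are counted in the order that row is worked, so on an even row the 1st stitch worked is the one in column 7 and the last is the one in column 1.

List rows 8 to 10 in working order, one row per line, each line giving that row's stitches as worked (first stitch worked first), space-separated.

Result:
P P K P P K P
K K2TOG P K K2TOG P K
K2TOG K2TOG K2TOG K2TOG K2TOG K2TOG K2TOG

Derivation:
Row 8: chart row 2, WS - tiled (columns 1-7): K P K K P K K; work from column 7 back to 1 with K<->P swapped.
Row 9: chart row 3, RS - tile across columns 1-7 and work as-is.
Row 10: chart row 4, WS - tiled (columns 1-7): K2TOG K2TOG K2TOG K2TOG K2TOG K2TOG K2TOG; work from column 7 back to 1 with K<->P swapped.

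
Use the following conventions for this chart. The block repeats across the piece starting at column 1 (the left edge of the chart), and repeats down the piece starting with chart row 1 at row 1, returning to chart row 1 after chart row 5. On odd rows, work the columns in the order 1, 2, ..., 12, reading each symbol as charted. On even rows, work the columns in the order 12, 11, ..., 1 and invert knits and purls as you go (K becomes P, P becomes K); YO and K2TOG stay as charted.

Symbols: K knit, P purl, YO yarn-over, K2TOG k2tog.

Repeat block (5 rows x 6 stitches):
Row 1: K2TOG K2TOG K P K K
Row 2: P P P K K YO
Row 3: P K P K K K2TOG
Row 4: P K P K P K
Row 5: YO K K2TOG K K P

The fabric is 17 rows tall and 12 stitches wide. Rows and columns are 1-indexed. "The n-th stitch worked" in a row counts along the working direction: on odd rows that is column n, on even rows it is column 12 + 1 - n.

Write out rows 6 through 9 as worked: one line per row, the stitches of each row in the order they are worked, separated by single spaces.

Rows as worked:
P P K P K2TOG K2TOG P P K P K2TOG K2TOG
P P P K K YO P P P K K YO
K2TOG P P K P K K2TOG P P K P K
P K P K P K P K P K P K

Derivation:
Row 6: chart row 1, WS - tiled (columns 1-12): K2TOG K2TOG K P K K K2TOG K2TOG K P K K; work from column 12 back to 1 with K<->P swapped.
Row 7: chart row 2, RS - tile across columns 1-12 and work as-is.
Row 8: chart row 3, WS - tiled (columns 1-12): P K P K K K2TOG P K P K K K2TOG; work from column 12 back to 1 with K<->P swapped.
Row 9: chart row 4, RS - tile across columns 1-12 and work as-is.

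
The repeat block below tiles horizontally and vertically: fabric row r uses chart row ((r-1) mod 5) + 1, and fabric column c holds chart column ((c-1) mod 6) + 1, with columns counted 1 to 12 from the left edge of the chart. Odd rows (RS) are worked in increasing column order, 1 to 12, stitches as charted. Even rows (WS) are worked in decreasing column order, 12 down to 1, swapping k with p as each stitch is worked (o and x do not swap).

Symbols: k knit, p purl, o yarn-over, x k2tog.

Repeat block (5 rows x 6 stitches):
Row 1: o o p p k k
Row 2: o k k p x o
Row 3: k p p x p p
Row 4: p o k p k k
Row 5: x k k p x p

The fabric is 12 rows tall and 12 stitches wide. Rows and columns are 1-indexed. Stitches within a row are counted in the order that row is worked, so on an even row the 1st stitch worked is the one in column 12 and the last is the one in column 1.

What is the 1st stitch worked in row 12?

Row 12: (12-1) mod 5 = 1, so use chart row 2. Even row -> WS.
Chart row 2 tiled across columns 1-12: o k k p x o o k k p x o
WS: work from column 12 back to column 1 (reverse the tiled row), swapping k<->p (o and x unchanged).
Row 12 as worked: o x k p p o o x k p p o
Stitch 1 in working order -> o

Result:
o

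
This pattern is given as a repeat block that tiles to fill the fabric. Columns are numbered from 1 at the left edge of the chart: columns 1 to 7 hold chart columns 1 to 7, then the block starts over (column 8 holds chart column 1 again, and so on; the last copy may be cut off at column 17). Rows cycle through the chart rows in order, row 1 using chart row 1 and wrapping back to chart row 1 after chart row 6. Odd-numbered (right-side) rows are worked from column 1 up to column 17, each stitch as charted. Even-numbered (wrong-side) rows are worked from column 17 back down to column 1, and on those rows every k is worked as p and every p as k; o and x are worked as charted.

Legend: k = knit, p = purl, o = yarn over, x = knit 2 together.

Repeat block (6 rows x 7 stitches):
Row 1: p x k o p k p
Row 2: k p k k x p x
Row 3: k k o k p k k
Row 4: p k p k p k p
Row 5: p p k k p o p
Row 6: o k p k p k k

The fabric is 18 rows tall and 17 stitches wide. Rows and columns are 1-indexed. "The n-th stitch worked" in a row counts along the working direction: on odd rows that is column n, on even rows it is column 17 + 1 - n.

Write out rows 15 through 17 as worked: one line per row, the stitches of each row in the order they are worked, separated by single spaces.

Result:
k k o k p k k k k o k p k k k k o
k p k k p k p k p k k p k p k p k
p p k k p o p p p k k p o p p p k

Derivation:
Row 15: chart row 3, RS - tile across columns 1-17 and work as-is.
Row 16: chart row 4, WS - tiled (columns 1-17): p k p k p k p p k p k p k p p k p; work from column 17 back to 1 with k<->p swapped.
Row 17: chart row 5, RS - tile across columns 1-17 and work as-is.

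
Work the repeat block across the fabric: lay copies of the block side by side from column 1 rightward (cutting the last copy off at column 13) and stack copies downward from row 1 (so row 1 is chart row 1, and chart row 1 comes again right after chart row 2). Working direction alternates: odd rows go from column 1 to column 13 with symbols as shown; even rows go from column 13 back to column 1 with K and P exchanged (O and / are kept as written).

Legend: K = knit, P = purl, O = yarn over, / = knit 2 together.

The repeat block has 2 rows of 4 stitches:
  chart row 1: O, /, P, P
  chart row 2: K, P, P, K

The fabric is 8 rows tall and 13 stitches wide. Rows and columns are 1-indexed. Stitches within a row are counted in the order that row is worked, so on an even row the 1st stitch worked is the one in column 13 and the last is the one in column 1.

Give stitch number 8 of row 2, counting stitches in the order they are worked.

Row 2: (2-1) mod 2 = 1, so use chart row 2. Even row -> WS.
Chart row 2 tiled across columns 1-13: K P P K K P P K K P P K K
Wrong side: read the tiled row from column 13 down to 1 and exchange K with P (leave O, /).
Row 2 as worked: P P K K P P K K P P K K P
The 8th stitch worked is K.

Stitch:
K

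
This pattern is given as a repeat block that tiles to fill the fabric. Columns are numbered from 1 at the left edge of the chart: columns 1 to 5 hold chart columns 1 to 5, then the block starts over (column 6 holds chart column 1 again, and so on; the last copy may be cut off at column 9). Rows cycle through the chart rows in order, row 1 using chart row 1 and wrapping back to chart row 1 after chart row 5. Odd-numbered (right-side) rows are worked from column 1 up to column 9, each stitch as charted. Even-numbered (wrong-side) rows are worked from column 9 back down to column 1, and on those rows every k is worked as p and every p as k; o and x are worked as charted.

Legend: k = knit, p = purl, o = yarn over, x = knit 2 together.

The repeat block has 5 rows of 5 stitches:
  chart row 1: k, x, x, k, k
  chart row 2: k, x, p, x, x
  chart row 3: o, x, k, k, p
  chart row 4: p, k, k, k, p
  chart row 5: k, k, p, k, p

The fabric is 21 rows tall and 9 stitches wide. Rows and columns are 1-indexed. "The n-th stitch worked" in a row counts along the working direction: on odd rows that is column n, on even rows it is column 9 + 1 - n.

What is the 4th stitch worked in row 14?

Row 14 uses chart row ((14-1) mod 5)+1 = 4. Row 14 is even, so WS.
Chart row 4 tiled across columns 1-9: p k k k p p k k k
Wrong side: read the tiled row from column 9 down to 1 and exchange k with p (leave o, x).
Row 14 as worked: p p p k k p p p k
Stitch 4 in working order -> k

Result:
k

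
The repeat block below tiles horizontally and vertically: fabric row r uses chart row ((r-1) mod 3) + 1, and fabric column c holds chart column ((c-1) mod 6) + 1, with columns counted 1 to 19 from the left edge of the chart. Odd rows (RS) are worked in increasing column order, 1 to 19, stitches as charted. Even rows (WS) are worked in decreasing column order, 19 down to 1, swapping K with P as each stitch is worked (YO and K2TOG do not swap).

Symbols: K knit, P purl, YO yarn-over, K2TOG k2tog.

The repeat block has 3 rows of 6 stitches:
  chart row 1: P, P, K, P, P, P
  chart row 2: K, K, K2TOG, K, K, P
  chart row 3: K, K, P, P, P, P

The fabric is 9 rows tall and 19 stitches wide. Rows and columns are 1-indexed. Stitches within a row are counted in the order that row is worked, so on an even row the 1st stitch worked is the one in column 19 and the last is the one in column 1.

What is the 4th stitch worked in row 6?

For row 6: chart row = ((6-1) mod 3) + 1 = 3; this is a WS (even) row.
Chart row 3 tiled across columns 1-19: K K P P P P K K P P P P K K P P P P K
Wrong side: read the tiled row from column 19 down to 1 and exchange K with P (leave YO, K2TOG).
Row 6 as worked: P K K K K P P K K K K P P K K K K P P
Stitch 4 in working order -> K

== STITCH ==
K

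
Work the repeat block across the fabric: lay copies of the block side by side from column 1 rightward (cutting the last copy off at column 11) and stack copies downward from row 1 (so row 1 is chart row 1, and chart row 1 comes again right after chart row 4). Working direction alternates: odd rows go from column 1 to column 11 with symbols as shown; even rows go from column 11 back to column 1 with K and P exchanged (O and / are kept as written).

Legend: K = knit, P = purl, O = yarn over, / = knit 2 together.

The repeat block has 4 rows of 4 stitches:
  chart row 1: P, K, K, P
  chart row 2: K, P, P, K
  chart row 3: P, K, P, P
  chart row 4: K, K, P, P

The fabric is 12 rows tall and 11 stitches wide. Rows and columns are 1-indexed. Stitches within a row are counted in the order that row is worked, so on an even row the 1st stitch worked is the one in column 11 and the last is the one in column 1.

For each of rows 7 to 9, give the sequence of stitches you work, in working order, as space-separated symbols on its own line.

Row 7: chart row 3, RS - tile across columns 1-11 and work as-is.
Row 8: chart row 4, WS - tiled (columns 1-11): K K P P K K P P K K P; work from column 11 back to 1 with K<->P swapped.
Row 9: chart row 1, RS - tile across columns 1-11 and work as-is.

Rows as worked:
P K P P P K P P P K P
K P P K K P P K K P P
P K K P P K K P P K K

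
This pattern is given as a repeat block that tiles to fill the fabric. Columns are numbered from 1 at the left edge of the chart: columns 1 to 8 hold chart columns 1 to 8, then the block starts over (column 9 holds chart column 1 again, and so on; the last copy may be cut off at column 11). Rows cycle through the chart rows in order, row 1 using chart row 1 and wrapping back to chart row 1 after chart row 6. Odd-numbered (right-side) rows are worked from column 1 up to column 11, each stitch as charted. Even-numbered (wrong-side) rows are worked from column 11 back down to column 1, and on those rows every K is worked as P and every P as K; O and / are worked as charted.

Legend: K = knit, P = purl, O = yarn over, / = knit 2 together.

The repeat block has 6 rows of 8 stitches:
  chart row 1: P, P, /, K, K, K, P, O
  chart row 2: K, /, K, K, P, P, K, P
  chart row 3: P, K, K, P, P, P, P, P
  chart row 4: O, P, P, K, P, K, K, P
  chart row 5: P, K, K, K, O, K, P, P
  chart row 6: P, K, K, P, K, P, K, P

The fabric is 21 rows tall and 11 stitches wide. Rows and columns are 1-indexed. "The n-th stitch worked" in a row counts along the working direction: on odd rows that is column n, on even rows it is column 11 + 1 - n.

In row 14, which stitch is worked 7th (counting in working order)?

Row 14: (14-1) mod 6 = 1, so use chart row 2. Even row -> WS.
Chart row 2 tiled across columns 1-11: K / K K P P K P K / K
WS: work from column 11 back to column 1 (reverse the tiled row), swapping K<->P (O and / unchanged).
Row 14 as worked: P / P K P K K P P / P
The 7th stitch worked is K.

Stitch:
K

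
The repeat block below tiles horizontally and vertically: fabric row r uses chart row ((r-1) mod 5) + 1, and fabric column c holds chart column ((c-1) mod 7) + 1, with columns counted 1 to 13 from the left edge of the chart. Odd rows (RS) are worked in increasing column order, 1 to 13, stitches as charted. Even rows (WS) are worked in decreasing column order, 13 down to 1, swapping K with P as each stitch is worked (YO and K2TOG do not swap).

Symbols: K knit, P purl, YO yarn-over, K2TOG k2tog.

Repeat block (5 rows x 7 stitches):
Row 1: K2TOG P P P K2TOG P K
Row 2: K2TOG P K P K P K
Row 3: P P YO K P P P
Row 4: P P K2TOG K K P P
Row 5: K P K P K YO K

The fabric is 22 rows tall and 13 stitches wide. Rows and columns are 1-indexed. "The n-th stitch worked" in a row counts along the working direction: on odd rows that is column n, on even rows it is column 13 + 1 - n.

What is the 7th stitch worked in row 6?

Row 6: (6-1) mod 5 = 0, so use chart row 1. Even row -> WS.
Chart row 1 tiled across columns 1-13: K2TOG P P P K2TOG P K K2TOG P P P K2TOG P
Wrong side: read the tiled row from column 13 down to 1 and exchange K with P (leave YO, K2TOG).
Row 6 as worked: K K2TOG K K K K2TOG P K K2TOG K K K K2TOG
Stitch 7 in working order -> P

Stitch:
P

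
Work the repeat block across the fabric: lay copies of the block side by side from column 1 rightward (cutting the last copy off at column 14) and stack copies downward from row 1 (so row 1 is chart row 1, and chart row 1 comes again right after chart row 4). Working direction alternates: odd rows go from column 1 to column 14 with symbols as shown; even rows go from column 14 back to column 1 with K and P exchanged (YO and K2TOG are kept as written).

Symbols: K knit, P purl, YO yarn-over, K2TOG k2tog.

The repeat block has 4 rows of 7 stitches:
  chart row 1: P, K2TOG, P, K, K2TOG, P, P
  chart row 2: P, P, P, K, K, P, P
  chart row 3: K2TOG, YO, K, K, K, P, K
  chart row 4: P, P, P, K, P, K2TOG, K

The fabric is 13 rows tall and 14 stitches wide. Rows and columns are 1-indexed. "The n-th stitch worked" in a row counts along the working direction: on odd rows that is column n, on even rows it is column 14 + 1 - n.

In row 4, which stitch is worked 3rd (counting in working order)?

Result:
K

Derivation:
Row 4: (4-1) mod 4 = 3, so use chart row 4. Even row -> WS.
Chart row 4 tiled across columns 1-14: P P P K P K2TOG K P P P K P K2TOG K
WS: work from column 14 back to column 1 (reverse the tiled row), swapping K<->P (YO and K2TOG unchanged).
Row 4 as worked: P K2TOG K P K K K P K2TOG K P K K K
Stitch 3 in working order -> K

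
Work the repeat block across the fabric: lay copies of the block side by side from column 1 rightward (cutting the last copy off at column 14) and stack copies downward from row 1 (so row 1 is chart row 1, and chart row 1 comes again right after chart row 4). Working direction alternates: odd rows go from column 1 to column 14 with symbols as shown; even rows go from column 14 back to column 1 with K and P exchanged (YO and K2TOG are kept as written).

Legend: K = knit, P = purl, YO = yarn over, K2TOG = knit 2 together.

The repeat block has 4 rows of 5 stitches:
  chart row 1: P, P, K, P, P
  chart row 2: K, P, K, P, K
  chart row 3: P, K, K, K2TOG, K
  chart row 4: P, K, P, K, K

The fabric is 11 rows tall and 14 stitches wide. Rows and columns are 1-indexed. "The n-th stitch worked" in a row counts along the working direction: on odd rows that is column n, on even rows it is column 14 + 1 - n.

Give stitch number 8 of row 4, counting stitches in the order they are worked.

Stitch:
P

Derivation:
For row 4: chart row = ((4-1) mod 4) + 1 = 4; this is a WS (even) row.
Chart row 4 tiled across columns 1-14: P K P K K P K P K K P K P K
Wrong side: read the tiled row from column 14 down to 1 and exchange K with P (leave YO, K2TOG).
Row 4 as worked: P K P K P P K P K P P K P K
Stitch 8 in working order -> P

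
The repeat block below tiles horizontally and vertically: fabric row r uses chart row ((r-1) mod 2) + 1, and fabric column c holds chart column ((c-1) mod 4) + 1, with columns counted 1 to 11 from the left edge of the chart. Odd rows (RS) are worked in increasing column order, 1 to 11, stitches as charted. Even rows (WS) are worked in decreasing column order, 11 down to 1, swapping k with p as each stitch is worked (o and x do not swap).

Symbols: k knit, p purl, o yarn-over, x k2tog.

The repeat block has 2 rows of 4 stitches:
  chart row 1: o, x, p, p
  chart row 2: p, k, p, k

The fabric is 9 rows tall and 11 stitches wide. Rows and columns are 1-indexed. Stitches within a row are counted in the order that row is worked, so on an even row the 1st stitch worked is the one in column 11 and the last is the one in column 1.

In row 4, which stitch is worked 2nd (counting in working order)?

Row 4: (4-1) mod 2 = 1, so use chart row 2. Even row -> WS.
Chart row 2 tiled across columns 1-11: p k p k p k p k p k p
WS row: flip the tiled sequence (start at column 11) and apply k<->p; o and x stay.
Row 4 as worked: k p k p k p k p k p k
The 2nd stitch worked is p.

== STITCH ==
p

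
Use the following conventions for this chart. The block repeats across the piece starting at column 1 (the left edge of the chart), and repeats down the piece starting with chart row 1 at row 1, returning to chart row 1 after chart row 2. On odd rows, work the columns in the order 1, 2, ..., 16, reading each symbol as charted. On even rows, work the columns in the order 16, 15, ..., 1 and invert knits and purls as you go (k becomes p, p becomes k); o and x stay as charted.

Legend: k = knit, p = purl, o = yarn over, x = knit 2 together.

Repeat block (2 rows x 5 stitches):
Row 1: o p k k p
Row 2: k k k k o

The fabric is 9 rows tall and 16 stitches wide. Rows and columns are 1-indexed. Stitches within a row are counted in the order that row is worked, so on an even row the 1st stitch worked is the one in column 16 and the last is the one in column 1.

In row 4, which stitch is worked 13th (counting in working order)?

Result:
p

Derivation:
Row 4 uses chart row ((4-1) mod 2)+1 = 2. Row 4 is even, so WS.
Chart row 2 tiled across columns 1-16: k k k k o k k k k o k k k k o k
Wrong side: read the tiled row from column 16 down to 1 and exchange k with p (leave o, x).
Row 4 as worked: p o p p p p o p p p p o p p p p
Counting 13 along the worked row gives p.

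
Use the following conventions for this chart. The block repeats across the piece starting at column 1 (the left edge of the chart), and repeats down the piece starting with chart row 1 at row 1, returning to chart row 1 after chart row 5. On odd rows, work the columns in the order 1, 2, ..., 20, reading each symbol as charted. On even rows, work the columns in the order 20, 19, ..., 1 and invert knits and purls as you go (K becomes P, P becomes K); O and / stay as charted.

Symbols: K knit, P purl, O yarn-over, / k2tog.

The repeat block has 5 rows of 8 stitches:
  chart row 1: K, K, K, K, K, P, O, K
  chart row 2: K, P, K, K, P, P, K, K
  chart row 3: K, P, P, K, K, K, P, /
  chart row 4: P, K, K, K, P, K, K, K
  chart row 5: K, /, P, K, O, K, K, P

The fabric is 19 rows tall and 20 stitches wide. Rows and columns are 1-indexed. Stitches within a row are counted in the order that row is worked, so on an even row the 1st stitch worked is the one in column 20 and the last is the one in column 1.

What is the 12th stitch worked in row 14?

For row 14: chart row = ((14-1) mod 5) + 1 = 4; this is a WS (even) row.
Chart row 4 tiled across columns 1-20: P K K K P K K K P K K K P K K K P K K K
WS: work from column 20 back to column 1 (reverse the tiled row), swapping K<->P (O and / unchanged).
Row 14 as worked: P P P K P P P K P P P K P P P K P P P K
Counting 12 along the worked row gives K.

Result:
K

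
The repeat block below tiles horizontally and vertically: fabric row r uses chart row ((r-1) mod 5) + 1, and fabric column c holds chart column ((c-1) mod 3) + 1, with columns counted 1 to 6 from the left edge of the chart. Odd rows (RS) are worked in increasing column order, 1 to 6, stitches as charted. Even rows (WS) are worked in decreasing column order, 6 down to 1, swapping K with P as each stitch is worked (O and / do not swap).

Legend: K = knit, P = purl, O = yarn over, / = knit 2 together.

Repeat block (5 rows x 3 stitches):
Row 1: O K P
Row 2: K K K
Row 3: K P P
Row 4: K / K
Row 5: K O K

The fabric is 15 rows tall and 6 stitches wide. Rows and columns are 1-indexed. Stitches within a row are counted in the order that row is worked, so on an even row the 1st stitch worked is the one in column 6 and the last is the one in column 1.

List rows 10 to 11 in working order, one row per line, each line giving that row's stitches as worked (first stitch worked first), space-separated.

Result:
P O P P O P
O K P O K P

Derivation:
Row 10: chart row 5, WS - tiled (columns 1-6): K O K K O K; work from column 6 back to 1 with K<->P swapped.
Row 11: chart row 1, RS - tile across columns 1-6 and work as-is.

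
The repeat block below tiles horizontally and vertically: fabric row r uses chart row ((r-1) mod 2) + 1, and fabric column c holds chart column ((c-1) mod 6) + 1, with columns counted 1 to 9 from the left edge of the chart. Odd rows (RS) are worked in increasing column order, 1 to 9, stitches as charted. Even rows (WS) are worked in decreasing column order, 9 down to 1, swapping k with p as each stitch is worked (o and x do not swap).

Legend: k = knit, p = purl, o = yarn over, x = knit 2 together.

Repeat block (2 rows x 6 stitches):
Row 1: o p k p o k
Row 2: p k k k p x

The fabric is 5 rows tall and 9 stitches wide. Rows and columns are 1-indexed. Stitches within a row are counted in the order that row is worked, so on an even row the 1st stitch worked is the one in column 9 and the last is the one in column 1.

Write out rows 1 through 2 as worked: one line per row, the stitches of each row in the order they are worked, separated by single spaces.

Result:
o p k p o k o p k
p p k x k p p p k

Derivation:
Row 1: chart row 1, RS - tile across columns 1-9 and work as-is.
Row 2: chart row 2, WS - tiled (columns 1-9): p k k k p x p k k; work from column 9 back to 1 with k<->p swapped.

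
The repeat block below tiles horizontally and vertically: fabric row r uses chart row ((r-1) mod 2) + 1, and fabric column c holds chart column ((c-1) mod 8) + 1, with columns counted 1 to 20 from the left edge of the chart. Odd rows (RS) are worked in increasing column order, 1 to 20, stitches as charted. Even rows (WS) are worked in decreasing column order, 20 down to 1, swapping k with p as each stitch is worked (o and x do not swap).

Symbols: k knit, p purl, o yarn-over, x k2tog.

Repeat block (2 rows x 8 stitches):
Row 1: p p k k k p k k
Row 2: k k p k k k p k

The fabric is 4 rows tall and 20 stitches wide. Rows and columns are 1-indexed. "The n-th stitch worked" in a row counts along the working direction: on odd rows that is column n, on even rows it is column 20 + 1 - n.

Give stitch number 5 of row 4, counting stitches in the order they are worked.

Result:
p

Derivation:
Row 4 uses chart row ((4-1) mod 2)+1 = 2. Row 4 is even, so WS.
Chart row 2 tiled across columns 1-20: k k p k k k p k k k p k k k p k k k p k
WS row: flip the tiled sequence (start at column 20) and apply k<->p; o and x stay.
Row 4 as worked: p k p p p k p p p k p p p k p p p k p p
Counting 5 along the worked row gives p.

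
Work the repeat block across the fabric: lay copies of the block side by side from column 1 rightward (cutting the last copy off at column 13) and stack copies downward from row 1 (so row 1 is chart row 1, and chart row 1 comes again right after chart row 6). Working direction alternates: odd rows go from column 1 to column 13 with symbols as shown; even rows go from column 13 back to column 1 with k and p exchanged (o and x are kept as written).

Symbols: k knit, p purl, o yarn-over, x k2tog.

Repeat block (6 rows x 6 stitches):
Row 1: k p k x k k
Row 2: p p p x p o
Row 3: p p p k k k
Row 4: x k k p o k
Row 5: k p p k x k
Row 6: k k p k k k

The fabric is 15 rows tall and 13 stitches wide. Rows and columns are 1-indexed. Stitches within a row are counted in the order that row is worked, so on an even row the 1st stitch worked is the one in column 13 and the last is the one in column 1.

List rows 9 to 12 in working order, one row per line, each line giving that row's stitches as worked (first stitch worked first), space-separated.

Row 9: chart row 3, RS - tile across columns 1-13 and work as-is.
Row 10: chart row 4, WS - tiled (columns 1-13): x k k p o k x k k p o k x; work from column 13 back to 1 with k<->p swapped.
Row 11: chart row 5, RS - tile across columns 1-13 and work as-is.
Row 12: chart row 6, WS - tiled (columns 1-13): k k p k k k k k p k k k k; work from column 13 back to 1 with k<->p swapped.

== ROWS AS WORKED ==
p p p k k k p p p k k k p
x p o k p p x p o k p p x
k p p k x k k p p k x k k
p p p p k p p p p p k p p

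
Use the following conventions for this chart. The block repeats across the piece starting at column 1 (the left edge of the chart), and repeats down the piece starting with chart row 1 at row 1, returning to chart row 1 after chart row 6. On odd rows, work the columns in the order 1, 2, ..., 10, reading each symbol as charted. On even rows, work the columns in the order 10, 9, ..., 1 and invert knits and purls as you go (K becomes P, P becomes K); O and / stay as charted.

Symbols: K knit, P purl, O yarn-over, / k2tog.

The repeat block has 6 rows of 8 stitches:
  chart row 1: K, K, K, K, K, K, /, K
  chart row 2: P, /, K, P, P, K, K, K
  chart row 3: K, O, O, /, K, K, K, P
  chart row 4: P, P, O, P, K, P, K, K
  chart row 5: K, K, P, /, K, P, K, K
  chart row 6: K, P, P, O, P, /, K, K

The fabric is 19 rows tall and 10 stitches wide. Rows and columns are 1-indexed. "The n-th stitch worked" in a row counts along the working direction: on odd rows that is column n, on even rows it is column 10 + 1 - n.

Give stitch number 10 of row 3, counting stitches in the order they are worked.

Row 3 uses chart row ((3-1) mod 6)+1 = 3. Row 3 is odd, so RS.
Chart row 3 tiled across columns 1-10: K O O / K K K P K O
Right side: take the tiled row as-is (worked left to right from column 1).
The 10th stitch worked is O.

Stitch:
O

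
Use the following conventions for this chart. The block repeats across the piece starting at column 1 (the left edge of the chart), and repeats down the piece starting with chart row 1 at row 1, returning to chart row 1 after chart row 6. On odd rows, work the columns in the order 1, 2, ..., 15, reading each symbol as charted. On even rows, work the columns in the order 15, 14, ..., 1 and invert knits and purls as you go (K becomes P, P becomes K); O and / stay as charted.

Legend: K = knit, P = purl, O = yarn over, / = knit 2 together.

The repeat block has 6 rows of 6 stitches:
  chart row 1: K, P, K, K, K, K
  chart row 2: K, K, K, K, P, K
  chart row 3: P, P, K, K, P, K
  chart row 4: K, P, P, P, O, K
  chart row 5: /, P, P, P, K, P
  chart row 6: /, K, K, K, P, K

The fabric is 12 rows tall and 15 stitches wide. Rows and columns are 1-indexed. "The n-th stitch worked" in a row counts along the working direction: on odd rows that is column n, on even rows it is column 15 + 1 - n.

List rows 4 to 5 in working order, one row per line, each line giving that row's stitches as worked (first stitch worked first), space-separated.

Row 4: chart row 4, WS - tiled (columns 1-15): K P P P O K K P P P O K K P P; work from column 15 back to 1 with K<->P swapped.
Row 5: chart row 5, RS - tile across columns 1-15 and work as-is.

Rows as worked:
K K P P O K K K P P O K K K P
/ P P P K P / P P P K P / P P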